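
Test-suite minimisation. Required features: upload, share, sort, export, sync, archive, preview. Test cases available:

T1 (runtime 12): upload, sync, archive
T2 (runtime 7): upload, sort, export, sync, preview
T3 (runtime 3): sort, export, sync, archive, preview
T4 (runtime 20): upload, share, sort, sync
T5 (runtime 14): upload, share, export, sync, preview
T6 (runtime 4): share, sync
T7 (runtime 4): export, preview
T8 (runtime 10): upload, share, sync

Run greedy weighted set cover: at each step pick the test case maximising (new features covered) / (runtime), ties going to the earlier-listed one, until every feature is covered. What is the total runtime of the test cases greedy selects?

14

Pick 1: T3 adds 5 new (sort, export, sync, archive, preview) at runtime 3 (ratio 5/3).
Pick 2: T6 adds 1 new (share) at runtime 4 (ratio 1/4).
Pick 3: T2 adds 1 new (upload) at runtime 7 (ratio 1/7).
Greedy total runtime: 3 + 4 + 7 = 14. (The true optimum is 13, so greedy overshoots here.)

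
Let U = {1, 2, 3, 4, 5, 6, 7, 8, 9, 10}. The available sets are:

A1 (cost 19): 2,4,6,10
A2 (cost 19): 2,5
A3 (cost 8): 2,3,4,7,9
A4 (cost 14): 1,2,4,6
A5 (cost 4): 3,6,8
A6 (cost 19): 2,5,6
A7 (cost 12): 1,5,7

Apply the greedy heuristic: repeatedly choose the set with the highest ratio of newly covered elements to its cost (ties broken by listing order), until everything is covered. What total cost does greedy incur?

43

Pick 1: A5 adds 3 new (3, 6, 8) at cost 4 (ratio 3/4).
Pick 2: A3 adds 4 new (2, 4, 7, 9) at cost 8 (ratio 4/8).
Pick 3: A7 adds 2 new (1, 5) at cost 12 (ratio 2/12).
Pick 4: A1 adds 1 new (10) at cost 19 (ratio 1/19).
Greedy total cost: 4 + 8 + 12 + 19 = 43.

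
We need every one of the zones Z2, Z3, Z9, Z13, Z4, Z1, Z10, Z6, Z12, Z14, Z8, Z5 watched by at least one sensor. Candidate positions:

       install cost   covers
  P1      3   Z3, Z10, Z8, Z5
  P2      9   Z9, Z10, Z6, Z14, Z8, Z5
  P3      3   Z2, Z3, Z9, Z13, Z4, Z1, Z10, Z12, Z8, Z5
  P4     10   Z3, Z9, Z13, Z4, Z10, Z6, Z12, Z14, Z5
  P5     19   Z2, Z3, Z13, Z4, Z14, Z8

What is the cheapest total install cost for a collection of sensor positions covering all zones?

12

P2, P3 cover every zone at install cost 9 + 3 = 12.
Any cover uses at least 2 sensor positions; among all covering selections none totals below 12.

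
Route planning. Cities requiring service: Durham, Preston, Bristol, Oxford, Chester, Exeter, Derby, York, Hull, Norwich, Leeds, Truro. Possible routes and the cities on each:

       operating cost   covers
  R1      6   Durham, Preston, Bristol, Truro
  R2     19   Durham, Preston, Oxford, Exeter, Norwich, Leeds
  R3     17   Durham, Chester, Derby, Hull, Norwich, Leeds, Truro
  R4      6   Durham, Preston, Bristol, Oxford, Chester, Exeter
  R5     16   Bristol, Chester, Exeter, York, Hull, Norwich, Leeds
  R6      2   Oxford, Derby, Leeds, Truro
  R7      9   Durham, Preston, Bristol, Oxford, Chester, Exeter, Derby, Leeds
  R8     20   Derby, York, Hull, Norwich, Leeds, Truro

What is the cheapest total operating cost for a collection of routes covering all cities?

24

R1, R5, R6 cover every city at operating cost 6 + 16 + 2 = 24.
Any cover uses at least 2 routes; among all covering selections none totals below 24.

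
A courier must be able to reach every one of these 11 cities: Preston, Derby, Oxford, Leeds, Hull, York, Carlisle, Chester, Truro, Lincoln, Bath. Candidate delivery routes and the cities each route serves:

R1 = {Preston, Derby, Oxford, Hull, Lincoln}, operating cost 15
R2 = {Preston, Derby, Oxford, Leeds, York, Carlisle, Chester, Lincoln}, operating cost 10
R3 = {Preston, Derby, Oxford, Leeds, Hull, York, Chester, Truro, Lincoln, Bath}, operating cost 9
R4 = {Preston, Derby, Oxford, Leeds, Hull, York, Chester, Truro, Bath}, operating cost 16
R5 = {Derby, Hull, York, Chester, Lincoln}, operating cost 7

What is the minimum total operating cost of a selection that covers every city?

19

R2, R3 cover every city at operating cost 10 + 9 = 19.
Any cover uses at least 2 routes; among all covering selections none totals below 19.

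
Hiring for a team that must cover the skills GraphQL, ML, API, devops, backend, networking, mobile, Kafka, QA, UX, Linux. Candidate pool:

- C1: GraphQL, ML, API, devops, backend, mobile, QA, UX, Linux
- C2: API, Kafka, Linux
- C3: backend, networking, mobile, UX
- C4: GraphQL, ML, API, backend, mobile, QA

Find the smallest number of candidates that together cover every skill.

C1, C2, C3 together cover {GraphQL, ML, API, devops, backend, networking, mobile, Kafka, QA, UX, Linux} — every skill.
No 2 of the 4 candidates cover everything (all 6 pairs fall short), so 3 is minimum.

3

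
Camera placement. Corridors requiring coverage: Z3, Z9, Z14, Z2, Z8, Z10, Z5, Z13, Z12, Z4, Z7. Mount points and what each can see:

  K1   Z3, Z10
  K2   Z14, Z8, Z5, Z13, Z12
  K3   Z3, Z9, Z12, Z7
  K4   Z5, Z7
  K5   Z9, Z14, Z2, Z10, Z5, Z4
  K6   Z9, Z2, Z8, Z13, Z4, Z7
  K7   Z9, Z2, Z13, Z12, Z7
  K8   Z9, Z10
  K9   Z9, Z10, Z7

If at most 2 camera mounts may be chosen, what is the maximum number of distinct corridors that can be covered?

9

Choosing K2, K5 covers {Z9, Z14, Z2, Z8, Z10, Z5, Z13, Z12, Z4} — 9 corridors.
No choice of 2 camera mounts does better; here Z3, Z7 are left uncovered.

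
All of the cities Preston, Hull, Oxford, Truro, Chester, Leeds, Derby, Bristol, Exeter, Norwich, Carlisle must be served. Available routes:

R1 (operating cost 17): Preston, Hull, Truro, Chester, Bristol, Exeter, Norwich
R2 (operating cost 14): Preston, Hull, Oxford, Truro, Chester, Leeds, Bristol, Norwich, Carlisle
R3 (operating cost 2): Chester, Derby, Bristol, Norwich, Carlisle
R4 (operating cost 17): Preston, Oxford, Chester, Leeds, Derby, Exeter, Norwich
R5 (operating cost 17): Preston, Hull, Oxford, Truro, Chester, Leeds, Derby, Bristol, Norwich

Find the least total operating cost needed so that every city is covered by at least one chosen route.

31

R2, R4 cover every city at operating cost 14 + 17 = 31.
Any cover uses at least 2 routes; among all covering selections none totals below 31.
Greedy by coverage-per-operating cost would pick R3, R2, R1 for 33 — worse than the optimum 31.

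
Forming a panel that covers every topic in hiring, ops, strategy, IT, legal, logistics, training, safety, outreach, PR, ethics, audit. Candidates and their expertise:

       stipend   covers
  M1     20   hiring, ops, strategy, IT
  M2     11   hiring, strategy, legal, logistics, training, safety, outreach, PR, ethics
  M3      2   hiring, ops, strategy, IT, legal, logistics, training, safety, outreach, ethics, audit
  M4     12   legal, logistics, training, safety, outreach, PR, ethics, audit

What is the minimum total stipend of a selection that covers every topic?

M2, M3 cover every topic at stipend 11 + 2 = 13.
Any cover uses at least 2 members; among all covering selections none totals below 13.

13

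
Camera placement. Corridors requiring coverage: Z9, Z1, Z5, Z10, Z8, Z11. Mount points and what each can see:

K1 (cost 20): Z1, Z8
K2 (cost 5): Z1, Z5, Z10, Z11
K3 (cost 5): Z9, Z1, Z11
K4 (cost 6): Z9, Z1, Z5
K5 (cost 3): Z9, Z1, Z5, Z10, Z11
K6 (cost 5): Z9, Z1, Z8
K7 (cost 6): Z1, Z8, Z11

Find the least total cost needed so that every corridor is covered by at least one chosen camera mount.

8

K5, K6 cover every corridor at cost 3 + 5 = 8.
Any cover uses at least 2 camera mounts; among all covering selections none totals below 8.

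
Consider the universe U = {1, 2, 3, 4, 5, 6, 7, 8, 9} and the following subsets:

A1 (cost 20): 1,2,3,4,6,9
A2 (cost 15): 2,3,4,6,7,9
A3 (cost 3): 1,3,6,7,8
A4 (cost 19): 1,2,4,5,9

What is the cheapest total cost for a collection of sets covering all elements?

A3, A4 cover every element at cost 3 + 19 = 22.
Any cover uses at least 2 sets; among all covering selections none totals below 22.

22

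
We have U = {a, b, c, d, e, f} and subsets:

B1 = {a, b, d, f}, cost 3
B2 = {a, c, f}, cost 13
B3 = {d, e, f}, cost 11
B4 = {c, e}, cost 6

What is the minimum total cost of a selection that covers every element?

9

B1, B4 cover every element at cost 3 + 6 = 9.
Any cover uses at least 2 sets; among all covering selections none totals below 9.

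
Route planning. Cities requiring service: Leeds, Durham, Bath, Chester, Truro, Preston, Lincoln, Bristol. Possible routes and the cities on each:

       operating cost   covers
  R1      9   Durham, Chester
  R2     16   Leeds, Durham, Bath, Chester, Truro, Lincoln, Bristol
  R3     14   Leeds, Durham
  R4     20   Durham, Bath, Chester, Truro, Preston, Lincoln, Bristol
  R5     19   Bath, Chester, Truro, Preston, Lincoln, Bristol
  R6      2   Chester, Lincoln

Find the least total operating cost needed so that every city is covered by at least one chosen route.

33

R3, R5 cover every city at operating cost 14 + 19 = 33.
Any cover uses at least 2 routes; among all covering selections none totals below 33.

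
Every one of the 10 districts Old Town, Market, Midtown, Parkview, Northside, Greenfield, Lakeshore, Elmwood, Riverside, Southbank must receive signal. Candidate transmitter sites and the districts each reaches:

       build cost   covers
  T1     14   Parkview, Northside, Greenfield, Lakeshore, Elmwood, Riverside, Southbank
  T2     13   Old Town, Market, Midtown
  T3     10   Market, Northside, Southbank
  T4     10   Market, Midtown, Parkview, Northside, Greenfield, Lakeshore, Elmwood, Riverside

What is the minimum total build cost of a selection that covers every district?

27

T1, T2 cover every district at build cost 14 + 13 = 27.
Any cover uses at least 2 transmitter sites; among all covering selections none totals below 27.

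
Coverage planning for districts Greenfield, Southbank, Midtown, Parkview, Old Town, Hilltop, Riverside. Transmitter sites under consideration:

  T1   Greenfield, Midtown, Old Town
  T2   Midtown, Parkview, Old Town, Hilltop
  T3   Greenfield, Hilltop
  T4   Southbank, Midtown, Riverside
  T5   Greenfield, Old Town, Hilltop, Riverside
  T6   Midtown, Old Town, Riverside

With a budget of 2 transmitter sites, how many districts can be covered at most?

6

Choosing T2, T4 covers {Southbank, Midtown, Parkview, Old Town, Hilltop, Riverside} — 6 districts.
No choice of 2 transmitter sites does better; here Greenfield is left uncovered.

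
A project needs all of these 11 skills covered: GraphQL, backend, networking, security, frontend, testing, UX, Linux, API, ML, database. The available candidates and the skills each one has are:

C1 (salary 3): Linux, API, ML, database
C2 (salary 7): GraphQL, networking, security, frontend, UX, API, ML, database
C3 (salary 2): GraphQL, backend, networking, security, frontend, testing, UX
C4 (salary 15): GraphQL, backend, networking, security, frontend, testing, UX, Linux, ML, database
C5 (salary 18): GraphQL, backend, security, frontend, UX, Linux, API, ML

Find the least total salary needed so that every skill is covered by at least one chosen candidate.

5

C1, C3 cover every skill at salary 3 + 2 = 5.
Any cover uses at least 2 candidates; among all covering selections none totals below 5.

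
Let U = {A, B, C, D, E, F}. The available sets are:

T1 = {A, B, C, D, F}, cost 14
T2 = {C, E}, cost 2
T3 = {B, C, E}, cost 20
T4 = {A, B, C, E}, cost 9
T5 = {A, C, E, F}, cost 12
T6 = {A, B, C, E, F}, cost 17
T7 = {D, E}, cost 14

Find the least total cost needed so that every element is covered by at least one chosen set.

16

T1, T2 cover every element at cost 14 + 2 = 16.
Any cover uses at least 2 sets; among all covering selections none totals below 16.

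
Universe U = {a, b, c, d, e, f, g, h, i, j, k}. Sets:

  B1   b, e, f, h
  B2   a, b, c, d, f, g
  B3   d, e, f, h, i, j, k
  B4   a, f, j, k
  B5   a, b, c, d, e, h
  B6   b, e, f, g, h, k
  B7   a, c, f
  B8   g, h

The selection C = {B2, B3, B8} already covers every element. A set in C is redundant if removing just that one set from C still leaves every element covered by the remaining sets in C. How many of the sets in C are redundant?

1

Drop B2: a, b, c uncovered — not redundant.
Drop B3: e, i, j, k uncovered — not redundant.
Drop B8: the rest still cover every element — redundant.
1 redundant: B8.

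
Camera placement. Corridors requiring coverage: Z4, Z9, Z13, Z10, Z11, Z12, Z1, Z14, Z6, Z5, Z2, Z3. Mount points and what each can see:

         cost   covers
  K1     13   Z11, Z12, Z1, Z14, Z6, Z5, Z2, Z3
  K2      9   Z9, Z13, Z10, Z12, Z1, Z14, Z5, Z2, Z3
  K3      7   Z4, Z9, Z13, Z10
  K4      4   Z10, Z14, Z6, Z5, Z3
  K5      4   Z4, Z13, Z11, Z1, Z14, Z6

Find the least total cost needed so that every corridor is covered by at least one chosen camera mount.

K2, K5 cover every corridor at cost 9 + 4 = 13.
Any cover uses at least 2 camera mounts; among all covering selections none totals below 13.
Greedy by coverage-per-cost would pick K5, K4, K2 for 17 — worse than the optimum 13.

13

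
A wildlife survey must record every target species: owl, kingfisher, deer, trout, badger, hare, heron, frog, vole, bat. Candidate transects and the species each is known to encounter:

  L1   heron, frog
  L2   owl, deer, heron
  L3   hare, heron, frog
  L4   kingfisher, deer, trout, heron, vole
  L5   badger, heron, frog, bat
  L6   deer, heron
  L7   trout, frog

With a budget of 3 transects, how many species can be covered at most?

Choosing L2, L4, L5 covers {owl, kingfisher, deer, trout, badger, heron, frog, vole, bat} — 9 species.
No choice of 3 transects does better; here hare is left uncovered.

9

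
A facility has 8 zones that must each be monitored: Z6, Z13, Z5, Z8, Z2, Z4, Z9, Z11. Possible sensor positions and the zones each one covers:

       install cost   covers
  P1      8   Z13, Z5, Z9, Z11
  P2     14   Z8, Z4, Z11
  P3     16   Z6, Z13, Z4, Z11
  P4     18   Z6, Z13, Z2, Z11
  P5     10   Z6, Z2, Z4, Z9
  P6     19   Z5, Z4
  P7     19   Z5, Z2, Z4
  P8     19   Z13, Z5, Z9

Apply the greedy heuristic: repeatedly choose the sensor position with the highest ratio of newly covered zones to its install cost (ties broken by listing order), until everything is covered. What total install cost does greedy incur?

32

Pick 1: P1 adds 4 new (Z13, Z5, Z9, Z11) at install cost 8 (ratio 4/8).
Pick 2: P5 adds 3 new (Z6, Z2, Z4) at install cost 10 (ratio 3/10).
Pick 3: P2 adds 1 new (Z8) at install cost 14 (ratio 1/14).
Greedy total install cost: 8 + 10 + 14 = 32.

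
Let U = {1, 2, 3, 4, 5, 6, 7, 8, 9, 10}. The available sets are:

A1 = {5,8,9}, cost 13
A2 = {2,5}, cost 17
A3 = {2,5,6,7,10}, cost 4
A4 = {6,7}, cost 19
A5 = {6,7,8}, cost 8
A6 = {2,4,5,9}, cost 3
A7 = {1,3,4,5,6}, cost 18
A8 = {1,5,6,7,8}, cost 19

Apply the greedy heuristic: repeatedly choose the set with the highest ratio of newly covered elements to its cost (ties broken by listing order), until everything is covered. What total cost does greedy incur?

Pick 1: A6 adds 4 new (2, 4, 5, 9) at cost 3 (ratio 4/3).
Pick 2: A3 adds 3 new (6, 7, 10) at cost 4 (ratio 3/4).
Pick 3: A5 adds 1 new (8) at cost 8 (ratio 1/8).
Pick 4: A7 adds 2 new (1, 3) at cost 18 (ratio 2/18).
Greedy total cost: 3 + 4 + 8 + 18 = 33.

33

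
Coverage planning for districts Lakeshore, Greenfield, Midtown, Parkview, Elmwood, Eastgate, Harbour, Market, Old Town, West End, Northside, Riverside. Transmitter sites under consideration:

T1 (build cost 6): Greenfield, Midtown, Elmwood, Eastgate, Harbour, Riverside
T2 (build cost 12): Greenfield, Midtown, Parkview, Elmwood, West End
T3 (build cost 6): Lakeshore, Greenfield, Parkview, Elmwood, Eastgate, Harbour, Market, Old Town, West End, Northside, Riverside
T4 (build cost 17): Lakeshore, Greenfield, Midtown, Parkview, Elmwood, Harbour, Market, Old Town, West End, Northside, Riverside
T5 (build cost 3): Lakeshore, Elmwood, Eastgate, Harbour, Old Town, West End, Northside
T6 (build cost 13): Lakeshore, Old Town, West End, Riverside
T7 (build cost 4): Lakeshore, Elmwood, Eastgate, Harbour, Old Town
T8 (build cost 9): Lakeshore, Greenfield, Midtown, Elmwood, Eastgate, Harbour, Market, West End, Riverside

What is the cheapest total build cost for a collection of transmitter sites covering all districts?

T1, T3 cover every district at build cost 6 + 6 = 12.
Any cover uses at least 2 transmitter sites; among all covering selections none totals below 12.
Greedy by coverage-per-build cost would pick T5, T3, T1 for 15 — worse than the optimum 12.

12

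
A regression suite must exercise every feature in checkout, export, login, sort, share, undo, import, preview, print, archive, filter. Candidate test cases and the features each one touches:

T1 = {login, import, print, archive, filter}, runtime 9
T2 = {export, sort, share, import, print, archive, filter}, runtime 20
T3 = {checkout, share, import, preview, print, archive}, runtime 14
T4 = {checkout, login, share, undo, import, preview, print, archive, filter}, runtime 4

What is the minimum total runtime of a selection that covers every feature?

24

T2, T4 cover every feature at runtime 20 + 4 = 24.
Any cover uses at least 2 test cases; among all covering selections none totals below 24.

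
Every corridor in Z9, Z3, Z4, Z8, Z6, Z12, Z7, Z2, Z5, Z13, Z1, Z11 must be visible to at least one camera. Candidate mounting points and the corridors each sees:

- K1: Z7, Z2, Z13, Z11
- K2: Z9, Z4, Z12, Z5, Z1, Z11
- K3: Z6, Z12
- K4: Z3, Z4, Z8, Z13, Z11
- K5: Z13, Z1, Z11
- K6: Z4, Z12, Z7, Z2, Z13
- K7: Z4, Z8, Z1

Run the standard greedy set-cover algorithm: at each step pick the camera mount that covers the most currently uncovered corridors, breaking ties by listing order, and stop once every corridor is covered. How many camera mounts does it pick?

4

Pick 1: K2 covers 6 new corridors (Z9, Z4, Z12, Z5, Z1, Z11).
Pick 2: K1 covers 3 new corridors (Z7, Z2, Z13).
Pick 3: K4 covers 2 new corridors (Z3, Z8).
Pick 4: K3 covers 1 new corridors (Z6).
Greedy uses 4 camera mounts.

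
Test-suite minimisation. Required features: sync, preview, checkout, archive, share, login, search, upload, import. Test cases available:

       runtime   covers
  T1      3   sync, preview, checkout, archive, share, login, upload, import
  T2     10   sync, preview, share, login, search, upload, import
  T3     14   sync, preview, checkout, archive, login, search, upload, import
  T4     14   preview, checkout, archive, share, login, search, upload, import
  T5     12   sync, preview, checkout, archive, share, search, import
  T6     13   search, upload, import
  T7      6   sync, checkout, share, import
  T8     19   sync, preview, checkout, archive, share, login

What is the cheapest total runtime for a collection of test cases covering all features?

13

T1, T2 cover every feature at runtime 3 + 10 = 13.
Any cover uses at least 2 test cases; among all covering selections none totals below 13.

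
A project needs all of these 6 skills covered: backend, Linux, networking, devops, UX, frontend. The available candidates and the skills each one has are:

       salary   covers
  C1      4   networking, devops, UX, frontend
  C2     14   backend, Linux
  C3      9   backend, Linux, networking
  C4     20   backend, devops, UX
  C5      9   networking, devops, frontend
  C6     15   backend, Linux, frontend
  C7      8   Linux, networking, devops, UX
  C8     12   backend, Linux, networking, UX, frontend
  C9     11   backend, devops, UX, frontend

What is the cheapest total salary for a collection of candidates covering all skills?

13

C1, C3 cover every skill at salary 4 + 9 = 13.
Any cover uses at least 2 candidates; among all covering selections none totals below 13.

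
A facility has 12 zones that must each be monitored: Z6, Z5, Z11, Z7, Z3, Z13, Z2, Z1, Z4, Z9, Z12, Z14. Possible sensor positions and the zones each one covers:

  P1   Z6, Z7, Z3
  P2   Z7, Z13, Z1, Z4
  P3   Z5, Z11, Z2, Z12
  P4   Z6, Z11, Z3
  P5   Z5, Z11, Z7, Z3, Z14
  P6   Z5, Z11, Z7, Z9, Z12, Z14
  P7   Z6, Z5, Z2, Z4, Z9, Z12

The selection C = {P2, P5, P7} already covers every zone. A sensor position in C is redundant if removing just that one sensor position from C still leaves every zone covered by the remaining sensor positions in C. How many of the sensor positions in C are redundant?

Drop P2: Z13, Z1 uncovered — not redundant.
Drop P5: Z11, Z3, Z14 uncovered — not redundant.
Drop P7: Z6, Z2, Z9, Z12 uncovered — not redundant.
None of the sensor positions in C is redundant.

0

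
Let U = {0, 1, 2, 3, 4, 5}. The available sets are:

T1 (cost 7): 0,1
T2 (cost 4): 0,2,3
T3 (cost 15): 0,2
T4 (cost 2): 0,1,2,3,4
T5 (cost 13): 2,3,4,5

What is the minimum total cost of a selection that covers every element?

15

T4, T5 cover every element at cost 2 + 13 = 15.
Any cover uses at least 2 sets; among all covering selections none totals below 15.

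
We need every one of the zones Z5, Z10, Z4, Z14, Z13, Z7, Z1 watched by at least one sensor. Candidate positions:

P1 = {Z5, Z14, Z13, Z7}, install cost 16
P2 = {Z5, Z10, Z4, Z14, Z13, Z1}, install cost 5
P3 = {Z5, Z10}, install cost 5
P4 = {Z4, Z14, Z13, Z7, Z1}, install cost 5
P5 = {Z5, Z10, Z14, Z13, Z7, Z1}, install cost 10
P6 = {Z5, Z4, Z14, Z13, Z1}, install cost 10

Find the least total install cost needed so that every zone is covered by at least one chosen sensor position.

P2, P4 cover every zone at install cost 5 + 5 = 10.
Any cover uses at least 2 sensor positions; among all covering selections none totals below 10.

10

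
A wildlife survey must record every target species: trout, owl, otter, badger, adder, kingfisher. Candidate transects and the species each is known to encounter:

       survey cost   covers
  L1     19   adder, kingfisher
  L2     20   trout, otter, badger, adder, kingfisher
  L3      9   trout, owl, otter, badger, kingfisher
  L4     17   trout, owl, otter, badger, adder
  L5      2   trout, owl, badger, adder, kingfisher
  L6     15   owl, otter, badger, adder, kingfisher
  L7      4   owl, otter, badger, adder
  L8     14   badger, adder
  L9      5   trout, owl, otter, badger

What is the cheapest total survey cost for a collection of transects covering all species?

6

L5, L7 cover every species at survey cost 2 + 4 = 6.
Any cover uses at least 2 transects; among all covering selections none totals below 6.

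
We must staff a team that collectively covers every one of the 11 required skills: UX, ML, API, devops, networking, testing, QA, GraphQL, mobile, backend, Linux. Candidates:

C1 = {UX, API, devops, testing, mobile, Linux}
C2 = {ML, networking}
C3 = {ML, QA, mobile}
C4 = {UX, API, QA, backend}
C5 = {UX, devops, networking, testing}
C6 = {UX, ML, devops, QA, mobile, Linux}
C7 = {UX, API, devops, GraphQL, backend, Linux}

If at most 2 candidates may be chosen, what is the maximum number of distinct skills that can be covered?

Choosing C3, C7 covers {UX, ML, API, devops, QA, GraphQL, mobile, backend, Linux} — 9 skills.
No choice of 2 candidates does better; here networking, testing are left uncovered.

9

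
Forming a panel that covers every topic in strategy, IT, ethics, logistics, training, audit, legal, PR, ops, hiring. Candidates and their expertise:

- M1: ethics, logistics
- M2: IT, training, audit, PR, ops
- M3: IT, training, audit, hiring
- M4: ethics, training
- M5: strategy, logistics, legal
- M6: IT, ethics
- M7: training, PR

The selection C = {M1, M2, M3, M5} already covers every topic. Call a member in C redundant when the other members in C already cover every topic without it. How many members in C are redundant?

Drop M1: ethics uncovered — not redundant.
Drop M2: PR, ops uncovered — not redundant.
Drop M3: hiring uncovered — not redundant.
Drop M5: strategy, legal uncovered — not redundant.
None of the members in C is redundant.

0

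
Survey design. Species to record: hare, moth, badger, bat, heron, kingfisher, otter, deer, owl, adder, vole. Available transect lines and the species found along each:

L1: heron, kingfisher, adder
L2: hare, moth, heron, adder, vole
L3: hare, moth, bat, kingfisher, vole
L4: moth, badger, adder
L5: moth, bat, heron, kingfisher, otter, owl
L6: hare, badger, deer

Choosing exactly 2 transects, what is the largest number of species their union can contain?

Choosing L2, L5 covers {hare, moth, bat, heron, kingfisher, otter, owl, adder, vole} — 9 species.
No choice of 2 transects does better; here badger, deer are left uncovered.

9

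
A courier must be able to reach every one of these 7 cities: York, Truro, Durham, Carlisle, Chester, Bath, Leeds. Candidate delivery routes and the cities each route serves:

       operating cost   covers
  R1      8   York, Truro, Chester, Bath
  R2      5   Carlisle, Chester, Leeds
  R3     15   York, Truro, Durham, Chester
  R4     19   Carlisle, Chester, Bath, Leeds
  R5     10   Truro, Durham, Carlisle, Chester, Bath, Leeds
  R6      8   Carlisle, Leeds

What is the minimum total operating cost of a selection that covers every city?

R1, R5 cover every city at operating cost 8 + 10 = 18.
Any cover uses at least 2 routes; among all covering selections none totals below 18.

18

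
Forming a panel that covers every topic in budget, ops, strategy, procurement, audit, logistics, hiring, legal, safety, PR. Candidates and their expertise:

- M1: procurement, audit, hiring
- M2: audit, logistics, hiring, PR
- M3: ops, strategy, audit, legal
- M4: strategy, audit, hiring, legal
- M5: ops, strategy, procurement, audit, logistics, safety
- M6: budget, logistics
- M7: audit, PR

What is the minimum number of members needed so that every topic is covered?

M2, M3, M5, M6 together cover {budget, ops, strategy, procurement, audit, logistics, hiring, legal, safety, PR} — every topic.
No 3 of the 7 members cover everything (all 35 triples fall short), so 4 is minimum.

4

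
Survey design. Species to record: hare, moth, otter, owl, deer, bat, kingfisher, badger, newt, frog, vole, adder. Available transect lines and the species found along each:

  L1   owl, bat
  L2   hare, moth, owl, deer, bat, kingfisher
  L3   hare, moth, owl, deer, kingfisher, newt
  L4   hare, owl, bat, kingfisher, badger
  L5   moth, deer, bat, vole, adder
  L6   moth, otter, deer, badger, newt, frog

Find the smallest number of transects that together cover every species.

3

L2, L5, L6 together cover {hare, moth, otter, owl, deer, bat, kingfisher, badger, newt, frog, vole, adder} — every species.
No 2 of the 6 transects cover everything (all 15 pairs fall short), so 3 is minimum.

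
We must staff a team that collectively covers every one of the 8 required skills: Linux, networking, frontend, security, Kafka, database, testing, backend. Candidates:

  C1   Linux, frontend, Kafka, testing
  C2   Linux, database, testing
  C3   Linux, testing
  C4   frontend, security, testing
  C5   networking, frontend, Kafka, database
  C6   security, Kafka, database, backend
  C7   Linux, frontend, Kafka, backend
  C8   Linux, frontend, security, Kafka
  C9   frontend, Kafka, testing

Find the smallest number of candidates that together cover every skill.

C1, C5, C6 together cover {Linux, networking, frontend, security, Kafka, database, testing, backend} — every skill.
No 2 of the 9 candidates cover everything (all 36 pairs fall short), so 3 is minimum.

3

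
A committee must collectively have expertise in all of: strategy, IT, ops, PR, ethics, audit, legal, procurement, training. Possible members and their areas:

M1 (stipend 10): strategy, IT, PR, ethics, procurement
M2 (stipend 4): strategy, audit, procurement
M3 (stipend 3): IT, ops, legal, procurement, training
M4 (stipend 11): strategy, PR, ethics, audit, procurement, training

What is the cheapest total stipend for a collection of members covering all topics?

M3, M4 cover every topic at stipend 3 + 11 = 14.
Any cover uses at least 2 members; among all covering selections none totals below 14.
Greedy by coverage-per-stipend would pick M3, M2, M1 for 17 — worse than the optimum 14.

14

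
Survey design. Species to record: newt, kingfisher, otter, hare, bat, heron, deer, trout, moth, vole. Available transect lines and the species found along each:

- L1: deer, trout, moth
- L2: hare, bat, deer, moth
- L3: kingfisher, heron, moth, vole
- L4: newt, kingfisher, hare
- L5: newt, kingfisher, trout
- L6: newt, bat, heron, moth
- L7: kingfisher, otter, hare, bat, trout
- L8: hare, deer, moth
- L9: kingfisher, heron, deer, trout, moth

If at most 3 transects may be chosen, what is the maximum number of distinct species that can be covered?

9

Choosing L1, L3, L7 covers {kingfisher, otter, hare, bat, heron, deer, trout, moth, vole} — 9 species.
No choice of 3 transects does better; here newt is left uncovered.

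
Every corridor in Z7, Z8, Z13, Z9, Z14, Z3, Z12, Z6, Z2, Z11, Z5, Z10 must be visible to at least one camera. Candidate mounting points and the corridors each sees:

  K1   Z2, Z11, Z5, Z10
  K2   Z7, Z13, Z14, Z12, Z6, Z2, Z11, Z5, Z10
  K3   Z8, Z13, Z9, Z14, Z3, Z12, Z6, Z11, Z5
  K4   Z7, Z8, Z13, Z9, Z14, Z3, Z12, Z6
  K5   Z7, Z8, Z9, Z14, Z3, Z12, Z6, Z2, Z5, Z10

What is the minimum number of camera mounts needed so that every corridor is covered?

2

K1, K4 together cover {Z7, Z8, Z13, Z9, Z14, Z3, Z12, Z6, Z2, Z11, Z5, Z10} — every corridor.
No single camera mount contains all 12 corridors, so 2 is optimal.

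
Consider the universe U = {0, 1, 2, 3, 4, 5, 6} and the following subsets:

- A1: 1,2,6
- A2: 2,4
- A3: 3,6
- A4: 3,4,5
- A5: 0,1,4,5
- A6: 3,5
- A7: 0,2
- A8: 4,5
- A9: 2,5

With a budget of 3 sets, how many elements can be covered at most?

Choosing A1, A3, A5 covers {0, 1, 2, 3, 4, 5, 6} — 7 elements.
That is all 7 elements.

7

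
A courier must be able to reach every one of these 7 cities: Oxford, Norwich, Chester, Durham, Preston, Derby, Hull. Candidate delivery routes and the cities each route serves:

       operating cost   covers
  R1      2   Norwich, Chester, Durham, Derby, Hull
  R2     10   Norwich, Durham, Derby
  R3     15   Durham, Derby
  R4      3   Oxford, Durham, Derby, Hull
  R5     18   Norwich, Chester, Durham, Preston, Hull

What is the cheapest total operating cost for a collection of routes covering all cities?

R4, R5 cover every city at operating cost 3 + 18 = 21.
Any cover uses at least 2 routes; among all covering selections none totals below 21.
Greedy by coverage-per-operating cost would pick R1, R4, R5 for 23 — worse than the optimum 21.

21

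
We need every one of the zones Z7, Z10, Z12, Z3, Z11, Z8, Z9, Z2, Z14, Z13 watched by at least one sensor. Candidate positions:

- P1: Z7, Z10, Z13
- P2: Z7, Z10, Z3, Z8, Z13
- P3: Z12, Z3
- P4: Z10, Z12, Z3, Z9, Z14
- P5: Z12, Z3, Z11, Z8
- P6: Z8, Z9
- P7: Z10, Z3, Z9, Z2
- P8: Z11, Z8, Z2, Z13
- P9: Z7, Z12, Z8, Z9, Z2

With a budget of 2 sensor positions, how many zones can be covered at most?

Choosing P4, P8 covers {Z10, Z12, Z3, Z11, Z8, Z9, Z2, Z14, Z13} — 9 zones.
No choice of 2 sensor positions does better; here Z7 is left uncovered.

9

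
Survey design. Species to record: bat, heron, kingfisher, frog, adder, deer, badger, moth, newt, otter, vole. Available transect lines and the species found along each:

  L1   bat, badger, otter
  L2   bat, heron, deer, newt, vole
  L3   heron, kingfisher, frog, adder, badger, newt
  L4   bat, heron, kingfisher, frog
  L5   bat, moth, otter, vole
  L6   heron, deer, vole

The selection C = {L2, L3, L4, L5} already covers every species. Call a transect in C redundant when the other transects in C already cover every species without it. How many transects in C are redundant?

Drop L2: deer uncovered — not redundant.
Drop L3: adder, badger uncovered — not redundant.
Drop L4: the rest still cover every species — redundant.
Drop L5: moth, otter uncovered — not redundant.
1 redundant: L4.

1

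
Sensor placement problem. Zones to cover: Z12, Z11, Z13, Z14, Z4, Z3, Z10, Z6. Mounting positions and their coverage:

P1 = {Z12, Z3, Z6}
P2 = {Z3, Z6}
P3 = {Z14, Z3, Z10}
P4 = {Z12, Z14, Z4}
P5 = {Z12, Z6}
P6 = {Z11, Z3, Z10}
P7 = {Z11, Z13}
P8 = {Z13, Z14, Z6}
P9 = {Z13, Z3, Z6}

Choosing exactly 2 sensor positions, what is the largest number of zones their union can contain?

Choosing P4, P6 covers {Z12, Z11, Z14, Z4, Z3, Z10} — 6 zones.
No choice of 2 sensor positions does better; here Z13, Z6 are left uncovered.

6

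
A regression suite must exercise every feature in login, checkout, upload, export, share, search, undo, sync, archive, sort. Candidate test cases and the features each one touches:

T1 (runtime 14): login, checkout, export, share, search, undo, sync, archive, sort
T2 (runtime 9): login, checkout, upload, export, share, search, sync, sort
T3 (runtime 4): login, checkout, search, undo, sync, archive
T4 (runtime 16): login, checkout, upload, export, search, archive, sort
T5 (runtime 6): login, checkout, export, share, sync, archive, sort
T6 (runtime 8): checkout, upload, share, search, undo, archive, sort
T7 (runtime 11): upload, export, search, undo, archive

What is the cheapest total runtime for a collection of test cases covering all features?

13

T2, T3 cover every feature at runtime 9 + 4 = 13.
Any cover uses at least 2 test cases; among all covering selections none totals below 13.
Greedy by coverage-per-runtime would pick T3, T5, T6 for 18 — worse than the optimum 13.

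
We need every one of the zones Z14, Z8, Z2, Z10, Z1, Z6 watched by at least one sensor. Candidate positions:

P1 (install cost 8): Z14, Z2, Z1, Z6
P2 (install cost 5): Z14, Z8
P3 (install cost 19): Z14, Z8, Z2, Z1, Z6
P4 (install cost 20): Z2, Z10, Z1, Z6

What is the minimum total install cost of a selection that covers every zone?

25

P2, P4 cover every zone at install cost 5 + 20 = 25.
Any cover uses at least 2 sensor positions; among all covering selections none totals below 25.
Greedy by coverage-per-install cost would pick P1, P2, P4 for 33 — worse than the optimum 25.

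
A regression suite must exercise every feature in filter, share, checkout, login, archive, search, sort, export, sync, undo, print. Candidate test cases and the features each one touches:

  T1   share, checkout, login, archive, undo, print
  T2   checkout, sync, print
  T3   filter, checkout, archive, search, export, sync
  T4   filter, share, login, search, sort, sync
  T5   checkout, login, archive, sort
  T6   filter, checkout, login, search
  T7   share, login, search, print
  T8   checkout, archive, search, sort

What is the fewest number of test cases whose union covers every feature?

T1, T3, T4 together cover {filter, share, checkout, login, archive, search, sort, export, sync, undo, print} — every feature.
No 2 of the 8 test cases cover everything (all 28 pairs fall short), so 3 is minimum.

3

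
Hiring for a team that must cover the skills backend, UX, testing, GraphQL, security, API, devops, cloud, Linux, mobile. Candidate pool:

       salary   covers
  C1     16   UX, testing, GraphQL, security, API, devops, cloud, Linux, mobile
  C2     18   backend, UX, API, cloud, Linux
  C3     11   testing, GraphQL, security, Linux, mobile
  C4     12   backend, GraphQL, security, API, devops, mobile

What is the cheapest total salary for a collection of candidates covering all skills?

28

C1, C4 cover every skill at salary 16 + 12 = 28.
Any cover uses at least 2 candidates; among all covering selections none totals below 28.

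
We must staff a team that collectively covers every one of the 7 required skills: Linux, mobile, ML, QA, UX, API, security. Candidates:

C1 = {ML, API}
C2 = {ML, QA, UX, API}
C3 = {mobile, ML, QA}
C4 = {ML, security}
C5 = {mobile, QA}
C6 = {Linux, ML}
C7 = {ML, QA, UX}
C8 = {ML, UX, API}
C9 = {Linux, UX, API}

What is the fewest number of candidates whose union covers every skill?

3

C3, C4, C9 together cover {Linux, mobile, ML, QA, UX, API, security} — every skill.
No 2 of the 9 candidates cover everything (all 36 pairs fall short), so 3 is minimum.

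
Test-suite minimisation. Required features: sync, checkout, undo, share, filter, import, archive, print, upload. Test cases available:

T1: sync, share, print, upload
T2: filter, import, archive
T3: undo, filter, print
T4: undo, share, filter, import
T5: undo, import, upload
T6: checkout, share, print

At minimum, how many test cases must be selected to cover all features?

T1, T2, T3, T6 together cover {sync, checkout, undo, share, filter, import, archive, print, upload} — every feature.
No 3 of the 6 test cases cover everything (all 20 triples fall short), so 4 is minimum.

4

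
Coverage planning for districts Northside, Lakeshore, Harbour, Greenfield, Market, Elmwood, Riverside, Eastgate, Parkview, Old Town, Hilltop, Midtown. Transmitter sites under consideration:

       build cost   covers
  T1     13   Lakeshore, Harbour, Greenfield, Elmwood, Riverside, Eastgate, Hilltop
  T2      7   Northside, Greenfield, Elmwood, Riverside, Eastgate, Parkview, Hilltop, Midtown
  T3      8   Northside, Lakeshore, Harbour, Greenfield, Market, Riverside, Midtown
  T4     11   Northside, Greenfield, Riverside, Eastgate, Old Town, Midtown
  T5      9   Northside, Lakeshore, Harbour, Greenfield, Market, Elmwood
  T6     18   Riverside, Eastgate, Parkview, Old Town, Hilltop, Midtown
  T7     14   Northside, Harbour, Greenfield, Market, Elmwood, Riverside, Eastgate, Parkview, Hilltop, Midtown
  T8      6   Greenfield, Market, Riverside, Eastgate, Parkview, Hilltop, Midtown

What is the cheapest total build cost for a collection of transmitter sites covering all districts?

T2, T3, T4 cover every district at build cost 7 + 8 + 11 = 26.
Any cover uses at least 2 transmitter sites; among all covering selections none totals below 26.

26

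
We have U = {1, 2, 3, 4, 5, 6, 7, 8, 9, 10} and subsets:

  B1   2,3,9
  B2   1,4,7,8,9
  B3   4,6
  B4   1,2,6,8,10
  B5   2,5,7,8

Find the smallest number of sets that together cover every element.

4

B1, B2, B4, B5 together cover {1, 2, 3, 4, 5, 6, 7, 8, 9, 10} — every element.
No 3 of the 5 sets cover everything (all 10 triples fall short), so 4 is minimum.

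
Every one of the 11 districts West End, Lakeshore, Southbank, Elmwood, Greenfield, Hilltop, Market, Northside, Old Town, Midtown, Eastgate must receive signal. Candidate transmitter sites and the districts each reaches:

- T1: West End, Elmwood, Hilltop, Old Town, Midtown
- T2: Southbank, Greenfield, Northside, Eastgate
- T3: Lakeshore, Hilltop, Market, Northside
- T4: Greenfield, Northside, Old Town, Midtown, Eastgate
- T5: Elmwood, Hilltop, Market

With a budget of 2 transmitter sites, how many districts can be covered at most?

9

Choosing T1, T2 covers {West End, Southbank, Elmwood, Greenfield, Hilltop, Northside, Old Town, Midtown, Eastgate} — 9 districts.
No choice of 2 transmitter sites does better; here Lakeshore, Market are left uncovered.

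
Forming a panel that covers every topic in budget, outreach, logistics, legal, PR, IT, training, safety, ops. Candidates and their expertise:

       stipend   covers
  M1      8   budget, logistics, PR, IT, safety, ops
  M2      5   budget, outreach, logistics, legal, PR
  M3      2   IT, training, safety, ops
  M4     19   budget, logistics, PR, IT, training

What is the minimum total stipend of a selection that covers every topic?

7

M2, M3 cover every topic at stipend 5 + 2 = 7.
Any cover uses at least 2 members; among all covering selections none totals below 7.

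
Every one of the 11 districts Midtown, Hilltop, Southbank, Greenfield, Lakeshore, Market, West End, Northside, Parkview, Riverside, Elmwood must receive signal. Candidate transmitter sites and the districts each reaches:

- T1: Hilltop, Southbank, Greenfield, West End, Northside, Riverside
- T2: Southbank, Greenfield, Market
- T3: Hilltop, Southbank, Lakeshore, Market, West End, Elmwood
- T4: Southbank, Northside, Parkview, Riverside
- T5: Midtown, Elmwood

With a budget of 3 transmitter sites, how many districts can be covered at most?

Choosing T1, T3, T4 covers {Hilltop, Southbank, Greenfield, Lakeshore, Market, West End, Northside, Parkview, Riverside, Elmwood} — 10 districts.
No choice of 3 transmitter sites does better; here Midtown is left uncovered.

10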